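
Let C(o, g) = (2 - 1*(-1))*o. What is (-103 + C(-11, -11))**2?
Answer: 18496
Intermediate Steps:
C(o, g) = 3*o (C(o, g) = (2 + 1)*o = 3*o)
(-103 + C(-11, -11))**2 = (-103 + 3*(-11))**2 = (-103 - 33)**2 = (-136)**2 = 18496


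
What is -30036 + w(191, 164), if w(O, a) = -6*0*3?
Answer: -30036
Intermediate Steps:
w(O, a) = 0 (w(O, a) = 0*3 = 0)
-30036 + w(191, 164) = -30036 + 0 = -30036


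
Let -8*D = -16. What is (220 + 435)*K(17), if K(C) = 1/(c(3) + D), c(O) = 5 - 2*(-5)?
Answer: 655/17 ≈ 38.529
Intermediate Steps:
c(O) = 15 (c(O) = 5 + 10 = 15)
D = 2 (D = -⅛*(-16) = 2)
K(C) = 1/17 (K(C) = 1/(15 + 2) = 1/17)
(220 + 435)*K(17) = (220 + 435)*(1/17) = 655*(1/17) = 655/17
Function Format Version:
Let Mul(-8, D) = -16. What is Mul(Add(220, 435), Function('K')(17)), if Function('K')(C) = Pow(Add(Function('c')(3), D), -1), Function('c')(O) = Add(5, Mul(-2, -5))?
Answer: Rational(655, 17) ≈ 38.529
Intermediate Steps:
Function('c')(O) = 15 (Function('c')(O) = Add(5, 10) = 15)
D = 2 (D = Mul(Rational(-1, 8), -16) = 2)
Function('K')(C) = Rational(1, 17) (Function('K')(C) = Pow(Add(15, 2), -1) = Pow(17, -1) = Rational(1, 17))
Mul(Add(220, 435), Function('K')(17)) = Mul(Add(220, 435), Rational(1, 17)) = Mul(655, Rational(1, 17)) = Rational(655, 17)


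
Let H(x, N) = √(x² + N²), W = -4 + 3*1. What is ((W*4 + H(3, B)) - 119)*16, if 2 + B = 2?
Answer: -1920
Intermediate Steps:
B = 0 (B = -2 + 2 = 0)
W = -1 (W = -4 + 3 = -1)
H(x, N) = √(N² + x²)
((W*4 + H(3, B)) - 119)*16 = ((-1*4 + √(0² + 3²)) - 119)*16 = ((-4 + √(0 + 9)) - 119)*16 = ((-4 + √9) - 119)*16 = ((-4 + 3) - 119)*16 = (-1 - 119)*16 = -120*16 = -1920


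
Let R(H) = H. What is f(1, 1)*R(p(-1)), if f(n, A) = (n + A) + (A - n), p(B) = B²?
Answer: 2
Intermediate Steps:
f(n, A) = 2*A (f(n, A) = (A + n) + (A - n) = 2*A)
f(1, 1)*R(p(-1)) = (2*1)*(-1)² = 2*1 = 2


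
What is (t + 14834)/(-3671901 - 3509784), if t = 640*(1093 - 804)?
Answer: -9514/341985 ≈ -0.027820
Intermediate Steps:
t = 184960 (t = 640*289 = 184960)
(t + 14834)/(-3671901 - 3509784) = (184960 + 14834)/(-3671901 - 3509784) = 199794/(-7181685) = 199794*(-1/7181685) = -9514/341985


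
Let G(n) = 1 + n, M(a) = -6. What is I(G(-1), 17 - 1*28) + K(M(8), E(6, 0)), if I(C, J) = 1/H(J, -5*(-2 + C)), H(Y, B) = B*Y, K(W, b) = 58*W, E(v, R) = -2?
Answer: -38281/110 ≈ -348.01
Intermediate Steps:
I(C, J) = 1/(J*(10 - 5*C)) (I(C, J) = 1/((-5*(-2 + C))*J) = 1/((10 - 5*C)*J) = 1/(J*(10 - 5*C)))
I(G(-1), 17 - 1*28) + K(M(8), E(6, 0)) = -1/(5*(17 - 1*28)*(-2 + (1 - 1))) + 58*(-6) = -1/(5*(17 - 28)*(-2 + 0)) - 348 = -⅕/(-11*(-2)) - 348 = -⅕*(-1/11)*(-½) - 348 = -1/110 - 348 = -38281/110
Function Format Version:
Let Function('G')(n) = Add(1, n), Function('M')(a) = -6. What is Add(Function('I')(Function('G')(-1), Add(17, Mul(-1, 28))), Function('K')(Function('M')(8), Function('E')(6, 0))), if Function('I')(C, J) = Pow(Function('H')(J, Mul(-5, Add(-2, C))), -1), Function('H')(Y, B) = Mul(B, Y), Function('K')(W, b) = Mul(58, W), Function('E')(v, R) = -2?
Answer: Rational(-38281, 110) ≈ -348.01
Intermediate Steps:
Function('I')(C, J) = Mul(Pow(J, -1), Pow(Add(10, Mul(-5, C)), -1)) (Function('I')(C, J) = Pow(Mul(Mul(-5, Add(-2, C)), J), -1) = Pow(Mul(Add(10, Mul(-5, C)), J), -1) = Pow(Mul(J, Add(10, Mul(-5, C))), -1) = Mul(Pow(J, -1), Pow(Add(10, Mul(-5, C)), -1)))
Add(Function('I')(Function('G')(-1), Add(17, Mul(-1, 28))), Function('K')(Function('M')(8), Function('E')(6, 0))) = Add(Mul(Rational(-1, 5), Pow(Add(17, Mul(-1, 28)), -1), Pow(Add(-2, Add(1, -1)), -1)), Mul(58, -6)) = Add(Mul(Rational(-1, 5), Pow(Add(17, -28), -1), Pow(Add(-2, 0), -1)), -348) = Add(Mul(Rational(-1, 5), Pow(-11, -1), Pow(-2, -1)), -348) = Add(Mul(Rational(-1, 5), Rational(-1, 11), Rational(-1, 2)), -348) = Add(Rational(-1, 110), -348) = Rational(-38281, 110)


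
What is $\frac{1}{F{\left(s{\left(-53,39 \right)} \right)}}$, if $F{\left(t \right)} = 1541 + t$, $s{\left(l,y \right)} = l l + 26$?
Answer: $\frac{1}{4376} \approx 0.00022852$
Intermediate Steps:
$s{\left(l,y \right)} = 26 + l^{2}$ ($s{\left(l,y \right)} = l^{2} + 26 = 26 + l^{2}$)
$\frac{1}{F{\left(s{\left(-53,39 \right)} \right)}} = \frac{1}{1541 + \left(26 + \left(-53\right)^{2}\right)} = \frac{1}{1541 + \left(26 + 2809\right)} = \frac{1}{1541 + 2835} = \frac{1}{4376}$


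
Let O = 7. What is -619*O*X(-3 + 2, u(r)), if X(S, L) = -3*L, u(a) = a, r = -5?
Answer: -64995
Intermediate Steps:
-619*O*X(-3 + 2, u(r)) = -4333*(-3*(-5)) = -4333*15 = -619*105 = -64995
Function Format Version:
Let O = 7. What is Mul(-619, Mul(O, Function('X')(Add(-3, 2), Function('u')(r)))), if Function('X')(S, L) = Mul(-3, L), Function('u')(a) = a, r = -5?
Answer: -64995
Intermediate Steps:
Mul(-619, Mul(O, Function('X')(Add(-3, 2), Function('u')(r)))) = Mul(-619, Mul(7, Mul(-3, -5))) = Mul(-619, Mul(7, 15)) = Mul(-619, 105) = -64995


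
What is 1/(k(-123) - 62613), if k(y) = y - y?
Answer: -1/62613 ≈ -1.5971e-5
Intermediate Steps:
k(y) = 0
1/(k(-123) - 62613) = 1/(0 - 62613) = 1/(-62613) = -1/62613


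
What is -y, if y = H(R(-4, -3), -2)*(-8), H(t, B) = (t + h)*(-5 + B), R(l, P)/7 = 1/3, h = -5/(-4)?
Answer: -602/3 ≈ -200.67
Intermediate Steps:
h = 5/4 (h = -5*(-¼) = 5/4 ≈ 1.2500)
R(l, P) = 7/3
H(t, B) = (-5 + B)*(5/4 + t) (H(t, B) = (t + 5/4)*(-5 + B) = (5/4 + t)*(-5 + B) = (-5 + B)*(5/4 + t))
y = 602/3 (y = (-25/4 - 5*7/3 + (5/4)*(-2) - 2*7/3)*(-8) = (-25/4 - 35/3 - 5/2 - 14/3)*(-8) = -301/12*(-8) = 602/3 ≈ 200.67)
-y = -1*602/3 = -602/3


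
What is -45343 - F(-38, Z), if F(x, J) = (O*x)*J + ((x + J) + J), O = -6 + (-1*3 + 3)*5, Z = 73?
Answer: -62095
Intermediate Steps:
O = -6 (O = -6 + (-3 + 3)*5 = -6 + 0*5 = -6 + 0 = -6)
F(x, J) = x + 2*J - 6*J*x (F(x, J) = (-6*x)*J + ((x + J) + J) = -6*J*x + ((J + x) + J) = -6*J*x + (x + 2*J) = x + 2*J - 6*J*x)
-45343 - F(-38, Z) = -45343 - (-38 + 2*73 - 6*73*(-38)) = -45343 - (-38 + 146 + 16644) = -45343 - 1*16752 = -45343 - 16752 = -62095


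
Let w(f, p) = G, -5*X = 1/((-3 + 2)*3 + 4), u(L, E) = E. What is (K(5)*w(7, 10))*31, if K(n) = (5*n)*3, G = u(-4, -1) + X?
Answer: -2790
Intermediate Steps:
X = -1/5 (X = -1/(5*((-3 + 2)*3 + 4)) = -1/(5*(-1*3 + 4)) = -1/(5*(-3 + 4)) = -1/5/1 = -1/5*1 = -1/5 ≈ -0.20000)
G = -6/5 (G = -1 - 1/5 = -6/5 ≈ -1.2000)
w(f, p) = -6/5
K(n) = 15*n
(K(5)*w(7, 10))*31 = ((15*5)*(-6/5))*31 = (75*(-6/5))*31 = -90*31 = -2790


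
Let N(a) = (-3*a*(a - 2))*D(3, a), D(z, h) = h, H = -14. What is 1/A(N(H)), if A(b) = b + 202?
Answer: 1/9610 ≈ 0.00010406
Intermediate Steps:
N(a) = -3*a²*(-2 + a) (N(a) = (-3*a*(a - 2))*a = (-3*a*(-2 + a))*a = -3*a²*(-2 + a))
A(b) = 202 + b
1/A(N(H)) = 1/(202 + 3*(-14)²*(2 - 1*(-14))) = 1/(202 + 3*196*(2 + 14)) = 1/(202 + 3*196*16) = 1/(202 + 9408) = 1/9610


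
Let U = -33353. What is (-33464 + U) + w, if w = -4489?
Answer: -71306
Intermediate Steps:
(-33464 + U) + w = (-33464 - 33353) - 4489 = -66817 - 4489 = -71306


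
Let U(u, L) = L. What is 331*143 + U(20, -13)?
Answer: 47320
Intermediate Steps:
331*143 + U(20, -13) = 331*143 - 13 = 47333 - 13 = 47320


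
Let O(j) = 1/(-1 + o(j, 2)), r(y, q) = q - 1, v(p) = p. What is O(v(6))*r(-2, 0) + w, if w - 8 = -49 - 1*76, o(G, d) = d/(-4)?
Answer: -349/3 ≈ -116.33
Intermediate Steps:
o(G, d) = -d/4 (o(G, d) = d*(-1/4) = -d/4)
r(y, q) = -1 + q
O(j) = -2/3 (O(j) = 1/(-1 - 1/4*2) = 1/(-1 - 1/2) = 1/(-3/2) = -2/3)
w = -117 (w = 8 + (-49 - 1*76) = 8 + (-49 - 76) = 8 - 125 = -117)
O(v(6))*r(-2, 0) + w = -2*(-1 + 0)/3 - 117 = -2/3*(-1) - 117 = 2/3 - 117 = -349/3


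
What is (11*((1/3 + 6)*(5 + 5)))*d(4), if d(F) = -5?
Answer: -10450/3 ≈ -3483.3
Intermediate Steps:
(11*((1/3 + 6)*(5 + 5)))*d(4) = (11*((1/3 + 6)*(5 + 5)))*(-5) = (11*((1/3 + 6)*10))*(-5) = (11*((19/3)*10))*(-5) = (11*(190/3))*(-5) = (2090/3)*(-5) = -10450/3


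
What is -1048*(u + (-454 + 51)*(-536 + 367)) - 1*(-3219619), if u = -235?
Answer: -67910237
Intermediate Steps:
-1048*(u + (-454 + 51)*(-536 + 367)) - 1*(-3219619) = -1048*(-235 + (-454 + 51)*(-536 + 367)) - 1*(-3219619) = -1048*(-235 - 403*(-169)) + 3219619 = -1048*(-235 + 68107) + 3219619 = -1048*67872 + 3219619 = -71129856 + 3219619 = -67910237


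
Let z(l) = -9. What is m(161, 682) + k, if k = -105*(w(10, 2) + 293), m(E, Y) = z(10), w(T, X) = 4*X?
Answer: -31614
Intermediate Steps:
m(E, Y) = -9
k = -31605 (k = -105*(4*2 + 293) = -105*(8 + 293) = -105*301 = -31605)
m(161, 682) + k = -9 - 31605 = -31614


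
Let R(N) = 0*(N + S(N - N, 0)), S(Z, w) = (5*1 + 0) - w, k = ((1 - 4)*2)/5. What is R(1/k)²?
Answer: 0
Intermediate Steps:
k = -6/5 (k = -3*2*(⅕) = -6*⅕ = -6/5 ≈ -1.2000)
S(Z, w) = 5 - w (S(Z, w) = (5 + 0) - w = 5 - w)
R(N) = 0 (R(N) = 0*(N + (5 - 1*0)) = 0*(N + (5 + 0)) = 0*(N + 5) = 0*(5 + N) = 0)
R(1/k)² = 0² = 0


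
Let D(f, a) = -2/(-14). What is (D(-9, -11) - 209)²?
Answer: 2137444/49 ≈ 43621.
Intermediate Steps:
D(f, a) = ⅐ (D(f, a) = -2*(-1/14) = ⅐)
(D(-9, -11) - 209)² = (⅐ - 209)² = (-1462/7)² = 2137444/49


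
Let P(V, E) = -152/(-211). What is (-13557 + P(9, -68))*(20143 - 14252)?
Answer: -16850469125/211 ≈ -7.9860e+7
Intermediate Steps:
P(V, E) = 152/211 (P(V, E) = -152*(-1/211) = 152/211)
(-13557 + P(9, -68))*(20143 - 14252) = (-13557 + 152/211)*(20143 - 14252) = -2860375/211*5891 = -16850469125/211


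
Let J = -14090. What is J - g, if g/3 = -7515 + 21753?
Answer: -56804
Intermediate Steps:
g = 42714 (g = 3*(-7515 + 21753) = 3*14238 = 42714)
J - g = -14090 - 1*42714 = -14090 - 42714 = -56804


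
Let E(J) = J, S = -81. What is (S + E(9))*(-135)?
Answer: 9720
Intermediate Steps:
(S + E(9))*(-135) = (-81 + 9)*(-135) = -72*(-135) = 9720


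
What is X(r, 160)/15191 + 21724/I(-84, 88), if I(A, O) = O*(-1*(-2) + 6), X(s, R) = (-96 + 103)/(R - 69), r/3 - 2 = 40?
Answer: 97502759/3159728 ≈ 30.858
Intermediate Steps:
r = 126 (r = 6 + 3*40 = 6 + 120 = 126)
X(s, R) = 7/(-69 + R)
I(A, O) = 8*O (I(A, O) = O*(2 + 6) = O*8 = 8*O)
X(r, 160)/15191 + 21724/I(-84, 88) = (7/(-69 + 160))/15191 + 21724/((8*88)) = (7/91)*(1/15191) + 21724/704 = (7*(1/91))*(1/15191) + 21724*(1/704) = (1/13)*(1/15191) + 5431/176 = 1/197483 + 5431/176 = 97502759/3159728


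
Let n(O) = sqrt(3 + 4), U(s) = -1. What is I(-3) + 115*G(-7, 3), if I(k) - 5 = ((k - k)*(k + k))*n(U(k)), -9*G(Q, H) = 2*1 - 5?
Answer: 130/3 ≈ 43.333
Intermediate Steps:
n(O) = sqrt(7)
G(Q, H) = 1/3 (G(Q, H) = -(2*1 - 5)/9 = -(2 - 5)/9 = -1/9*(-3) = 1/3)
I(k) = 5 (I(k) = 5 + ((k - k)*(k + k))*sqrt(7) = 5 + (0*(2*k))*sqrt(7) = 5 + 0*sqrt(7) = 5 + 0 = 5)
I(-3) + 115*G(-7, 3) = 5 + 115*(1/3) = 5 + 115/3 = 130/3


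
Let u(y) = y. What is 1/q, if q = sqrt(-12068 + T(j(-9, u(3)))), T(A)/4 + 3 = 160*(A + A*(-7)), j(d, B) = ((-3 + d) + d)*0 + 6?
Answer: -I*sqrt(2195)/8780 ≈ -0.0053361*I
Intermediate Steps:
j(d, B) = 6 (j(d, B) = (-3 + 2*d)*0 + 6 = 0 + 6 = 6)
T(A) = -12 - 3840*A (T(A) = -12 + 4*(160*(A + A*(-7))) = -12 + 4*(160*(A - 7*A)) = -12 + 4*(160*(-6*A)) = -12 + 4*(-960*A) = -12 - 3840*A)
q = 4*I*sqrt(2195) (q = sqrt(-12068 + (-12 - 3840*6)) = sqrt(-12068 + (-12 - 23040)) = sqrt(-12068 - 23052) = sqrt(-35120) = 4*I*sqrt(2195) ≈ 187.4*I)
1/q = 1/(4*I*sqrt(2195)) = -I*sqrt(2195)/8780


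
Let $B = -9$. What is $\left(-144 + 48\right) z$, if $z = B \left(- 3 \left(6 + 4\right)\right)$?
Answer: $-25920$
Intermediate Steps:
$z = 270$ ($z = - 9 \left(- 3 \left(6 + 4\right)\right) = - 9 \left(\left(-3\right) 10\right) = \left(-9\right) \left(-30\right) = 270$)
$\left(-144 + 48\right) z = \left(-144 + 48\right) 270 = \left(-96\right) 270 = -25920$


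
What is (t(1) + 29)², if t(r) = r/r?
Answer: 900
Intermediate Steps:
t(r) = 1
(t(1) + 29)² = (1 + 29)² = 30² = 900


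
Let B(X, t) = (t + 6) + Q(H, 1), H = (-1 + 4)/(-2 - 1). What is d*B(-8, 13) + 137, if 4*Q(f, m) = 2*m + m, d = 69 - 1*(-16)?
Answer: 7263/4 ≈ 1815.8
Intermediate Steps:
d = 85 (d = 69 + 16 = 85)
H = -1 (H = 3/(-3) = 3*(-⅓) = -1)
Q(f, m) = 3*m/4 (Q(f, m) = (2*m + m)/4 = (3*m)/4 = 3*m/4)
B(X, t) = 27/4 + t (B(X, t) = (t + 6) + (¾)*1 = (6 + t) + ¾ = 27/4 + t)
d*B(-8, 13) + 137 = 85*(27/4 + 13) + 137 = 85*(79/4) + 137 = 6715/4 + 137 = 7263/4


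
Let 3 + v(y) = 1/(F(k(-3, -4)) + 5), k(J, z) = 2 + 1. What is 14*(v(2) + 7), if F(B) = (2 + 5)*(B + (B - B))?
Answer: 735/13 ≈ 56.538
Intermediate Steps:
k(J, z) = 3
F(B) = 7*B (F(B) = 7*(B + 0) = 7*B)
v(y) = -77/26 (v(y) = -3 + 1/(7*3 + 5) = -3 + 1/(21 + 5) = -3 + 1/26 = -77/26)
14*(v(2) + 7) = 14*(-77/26 + 7) = 14*(105/26) = 735/13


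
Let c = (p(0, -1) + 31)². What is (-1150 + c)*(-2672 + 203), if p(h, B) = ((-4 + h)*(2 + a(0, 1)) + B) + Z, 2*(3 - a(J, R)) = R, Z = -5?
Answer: 2718369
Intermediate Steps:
a(J, R) = 3 - R/2
p(h, B) = -23 + B + 9*h/2 (p(h, B) = ((-4 + h)*(2 + (3 - ½*1)) + B) - 5 = ((-4 + h)*(2 + (3 - ½)) + B) - 5 = ((-4 + h)*(2 + 5/2) + B) - 5 = ((-4 + h)*(9/2) + B) - 5 = ((-18 + 9*h/2) + B) - 5 = (-18 + B + 9*h/2) - 5 = -23 + B + 9*h/2)
c = 49 (c = ((-23 - 1 + (9/2)*0) + 31)² = ((-23 - 1 + 0) + 31)² = (-24 + 31)² = 7² = 49)
(-1150 + c)*(-2672 + 203) = (-1150 + 49)*(-2672 + 203) = -1101*(-2469) = 2718369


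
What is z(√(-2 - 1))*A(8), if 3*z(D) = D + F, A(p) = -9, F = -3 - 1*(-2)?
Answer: 3 - 3*I*√3 ≈ 3.0 - 5.1962*I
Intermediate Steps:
F = -1 (F = -3 + 2 = -1)
z(D) = -⅓ + D/3 (z(D) = (D - 1)/3 = (-1 + D)/3 = -⅓ + D/3)
z(√(-2 - 1))*A(8) = (-⅓ + √(-2 - 1)/3)*(-9) = (-⅓ + √(-3)/3)*(-9) = (-⅓ + (I*√3)/3)*(-9) = (-⅓ + I*√3/3)*(-9) = 3 - 3*I*√3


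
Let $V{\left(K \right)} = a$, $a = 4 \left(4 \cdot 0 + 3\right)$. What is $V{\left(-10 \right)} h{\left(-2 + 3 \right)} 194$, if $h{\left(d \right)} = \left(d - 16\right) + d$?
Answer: $-32592$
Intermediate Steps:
$a = 12$ ($a = 4 \left(0 + 3\right) = 4 \cdot 3 = 12$)
$V{\left(K \right)} = 12$
$h{\left(d \right)} = -16 + 2 d$ ($h{\left(d \right)} = \left(d - 16\right) + d = \left(-16 + d\right) + d = -16 + 2 d$)
$V{\left(-10 \right)} h{\left(-2 + 3 \right)} 194 = 12 \left(-16 + 2 \left(-2 + 3\right)\right) 194 = 12 \left(-16 + 2 \cdot 1\right) 194 = 12 \left(-16 + 2\right) 194 = 12 \left(-14\right) 194 = \left(-168\right) 194 = -32592$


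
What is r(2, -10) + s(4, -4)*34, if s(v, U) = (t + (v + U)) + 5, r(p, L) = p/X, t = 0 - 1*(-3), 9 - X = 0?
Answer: 2450/9 ≈ 272.22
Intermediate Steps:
X = 9 (X = 9 - 1*0 = 9 + 0 = 9)
t = 3 (t = 0 + 3 = 3)
r(p, L) = p/9
s(v, U) = 8 + U + v (s(v, U) = (3 + (v + U)) + 5 = (3 + (U + v)) + 5 = (3 + U + v) + 5 = 8 + U + v)
r(2, -10) + s(4, -4)*34 = (1/9)*2 + (8 - 4 + 4)*34 = 2/9 + 8*34 = 2/9 + 272 = 2450/9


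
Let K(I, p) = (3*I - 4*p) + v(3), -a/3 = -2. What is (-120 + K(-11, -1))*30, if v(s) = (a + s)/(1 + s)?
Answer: -8805/2 ≈ -4402.5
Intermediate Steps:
a = 6 (a = -3*(-2) = 6)
v(s) = (6 + s)/(1 + s)
K(I, p) = 9/4 - 4*p + 3*I (K(I, p) = (3*I - 4*p) + (6 + 3)/(1 + 3) = (-4*p + 3*I) + 9/4 = 9/4 - 4*p + 3*I)
(-120 + K(-11, -1))*30 = (-120 + (9/4 - 4*(-1) + 3*(-11)))*30 = (-120 + (9/4 + 4 - 33))*30 = (-120 - 107/4)*30 = -587/4*30 = -8805/2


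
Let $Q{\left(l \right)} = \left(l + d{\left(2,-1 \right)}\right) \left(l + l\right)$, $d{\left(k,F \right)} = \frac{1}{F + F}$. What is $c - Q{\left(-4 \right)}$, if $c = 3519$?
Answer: $3483$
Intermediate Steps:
$d{\left(k,F \right)} = \frac{1}{2 F}$
$Q{\left(l \right)} = 2 l \left(- \frac{1}{2} + l\right)$ ($Q{\left(l \right)} = \left(l + \frac{1}{2 \left(-1\right)}\right) \left(l + l\right) = \left(l + \frac{1}{2} \left(-1\right)\right) 2 l = \left(l - \frac{1}{2}\right) 2 l = \left(- \frac{1}{2} + l\right) 2 l = 2 l \left(- \frac{1}{2} + l\right)$)
$c - Q{\left(-4 \right)} = 3519 - - 4 \left(-1 + 2 \left(-4\right)\right) = 3519 - - 4 \left(-1 - 8\right) = 3519 - \left(-4\right) \left(-9\right) = 3519 - 36 = 3483$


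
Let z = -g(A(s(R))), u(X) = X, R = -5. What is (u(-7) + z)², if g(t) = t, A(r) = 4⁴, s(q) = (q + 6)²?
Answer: 69169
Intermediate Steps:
s(q) = (6 + q)²
A(r) = 256
z = -256 (z = -1*256 = -256)
(u(-7) + z)² = (-7 - 256)² = (-263)² = 69169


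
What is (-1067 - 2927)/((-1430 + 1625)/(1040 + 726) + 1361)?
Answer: -7053404/2403721 ≈ -2.9344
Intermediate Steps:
(-1067 - 2927)/((-1430 + 1625)/(1040 + 726) + 1361) = -3994/(195/1766 + 1361) = -3994/2403721/1766 = -3994*1766/2403721 = -7053404/2403721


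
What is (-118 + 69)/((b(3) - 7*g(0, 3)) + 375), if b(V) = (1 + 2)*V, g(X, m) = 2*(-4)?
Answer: -49/440 ≈ -0.11136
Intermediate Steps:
g(X, m) = -8
b(V) = 3*V
(-118 + 69)/((b(3) - 7*g(0, 3)) + 375) = (-118 + 69)/((3*3 - 7*(-8)) + 375) = -49/((9 + 56) + 375) = -49/(65 + 375) = -49/440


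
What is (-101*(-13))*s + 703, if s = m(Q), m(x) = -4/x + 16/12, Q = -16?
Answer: 33383/12 ≈ 2781.9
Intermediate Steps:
m(x) = 4/3 - 4/x (m(x) = -4/x + 16*(1/12) = -4/x + 4/3 = 4/3 - 4/x)
s = 19/12 (s = 4/3 - 4/(-16) = 4/3 - 4*(-1/16) = 4/3 + 1/4 = 19/12 ≈ 1.5833)
(-101*(-13))*s + 703 = -101*(-13)*(19/12) + 703 = 1313*(19/12) + 703 = 24947/12 + 703 = 33383/12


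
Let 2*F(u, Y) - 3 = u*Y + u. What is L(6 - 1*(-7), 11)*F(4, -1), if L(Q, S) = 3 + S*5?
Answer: 87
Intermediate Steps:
F(u, Y) = 3/2 + u/2 + Y*u/2 (F(u, Y) = 3/2 + (u*Y + u)/2 = 3/2 + (Y*u + u)/2 = 3/2 + (u + Y*u)/2 = 3/2 + (u/2 + Y*u/2) = 3/2 + u/2 + Y*u/2)
L(Q, S) = 3 + 5*S
L(6 - 1*(-7), 11)*F(4, -1) = (3 + 5*11)*(3/2 + (1/2)*4 + (1/2)*(-1)*4) = (3 + 55)*(3/2 + 2 - 2) = 58*(3/2) = 87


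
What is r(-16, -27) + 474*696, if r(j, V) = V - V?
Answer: 329904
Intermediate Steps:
r(j, V) = 0
r(-16, -27) + 474*696 = 0 + 474*696 = 0 + 329904 = 329904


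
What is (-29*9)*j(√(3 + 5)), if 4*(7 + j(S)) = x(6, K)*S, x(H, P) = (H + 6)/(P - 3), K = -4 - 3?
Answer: 1827 + 783*√2/5 ≈ 2048.5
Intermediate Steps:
K = -7
x(H, P) = (6 + H)/(-3 + P)
j(S) = -7 - 3*S/10 (j(S) = -7 + (((6 + 6)/(-3 - 7))*S)/4 = -7 + ((12/(-10))*S)/4 = -7 + ((-⅒*12)*S)/4 = -7 + (-6*S/5)/4 = -7 - 3*S/10)
(-29*9)*j(√(3 + 5)) = (-29*9)*(-7 - 3*√(3 + 5)/10) = -261*(-7 - 3*√2/5) = 1827 + 783*√2/5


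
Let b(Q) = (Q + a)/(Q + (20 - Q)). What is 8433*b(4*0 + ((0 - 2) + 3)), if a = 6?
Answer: 59031/20 ≈ 2951.6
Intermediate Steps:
b(Q) = 3/10 + Q/20 (b(Q) = (Q + 6)/(Q + (20 - Q)) = (6 + Q)/20 = (6 + Q)*(1/20) = 3/10 + Q/20)
8433*b(4*0 + ((0 - 2) + 3)) = 8433*(3/10 + (4*0 + ((0 - 2) + 3))/20) = 8433*(3/10 + (0 + (-2 + 3))/20) = 8433*(3/10 + (0 + 1)/20) = 8433*(3/10 + (1/20)*1) = 8433*(3/10 + 1/20) = 8433*(7/20) = 59031/20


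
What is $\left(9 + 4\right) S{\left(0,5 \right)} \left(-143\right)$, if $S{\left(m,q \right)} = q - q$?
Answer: $0$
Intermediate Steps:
$S{\left(m,q \right)} = 0$
$\left(9 + 4\right) S{\left(0,5 \right)} \left(-143\right) = \left(9 + 4\right) 0 \left(-143\right) = 13 \cdot 0 \left(-143\right) = 0 \left(-143\right) = 0$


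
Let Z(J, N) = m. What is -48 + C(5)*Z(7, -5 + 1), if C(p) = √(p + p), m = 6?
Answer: -48 + 6*√10 ≈ -29.026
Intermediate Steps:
C(p) = √2*√p (C(p) = √(2*p) = √2*√p)
Z(J, N) = 6
-48 + C(5)*Z(7, -5 + 1) = -48 + (√2*√5)*6 = -48 + √10*6 = -48 + 6*√10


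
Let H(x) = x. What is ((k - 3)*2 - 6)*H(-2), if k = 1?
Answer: 20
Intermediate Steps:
((k - 3)*2 - 6)*H(-2) = ((1 - 3)*2 - 6)*(-2) = (-2*2 - 6)*(-2) = (-4 - 6)*(-2) = -10*(-2) = 20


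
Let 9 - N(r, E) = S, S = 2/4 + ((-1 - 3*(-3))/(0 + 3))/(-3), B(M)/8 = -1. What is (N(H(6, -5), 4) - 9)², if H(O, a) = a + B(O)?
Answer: 49/324 ≈ 0.15123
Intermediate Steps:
B(M) = -8 (B(M) = 8*(-1) = -8)
H(O, a) = -8 + a (H(O, a) = a - 8 = -8 + a)
S = -7/18 (S = 2*(¼) + ((-1 + 9)/3)*(-⅓) = ½ + (8*(⅓))*(-⅓) = ½ + (8/3)*(-⅓) = ½ - 8/9 = -7/18 ≈ -0.38889)
N(r, E) = 169/18 (N(r, E) = 9 - 1*(-7/18) = 9 + 7/18 = 169/18)
(N(H(6, -5), 4) - 9)² = (169/18 - 9)² = (7/18)² = 49/324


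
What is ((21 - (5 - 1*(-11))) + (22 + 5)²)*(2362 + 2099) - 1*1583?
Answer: 3272791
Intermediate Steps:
((21 - (5 - 1*(-11))) + (22 + 5)²)*(2362 + 2099) - 1*1583 = ((21 - (5 + 11)) + 27²)*4461 - 1583 = ((21 - 1*16) + 729)*4461 - 1583 = ((21 - 16) + 729)*4461 - 1583 = (5 + 729)*4461 - 1583 = 734*4461 - 1583 = 3274374 - 1583 = 3272791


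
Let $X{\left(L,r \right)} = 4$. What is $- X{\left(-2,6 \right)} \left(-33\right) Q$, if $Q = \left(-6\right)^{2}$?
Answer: $4752$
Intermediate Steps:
$Q = 36$
$- X{\left(-2,6 \right)} \left(-33\right) Q = \left(-1\right) 4 \left(-33\right) 36 = \left(-4\right) \left(-33\right) 36 = 132 \cdot 36 = 4752$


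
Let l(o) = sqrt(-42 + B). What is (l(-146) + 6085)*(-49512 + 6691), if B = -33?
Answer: -260565785 - 214105*I*sqrt(3) ≈ -2.6057e+8 - 3.7084e+5*I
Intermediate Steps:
l(o) = 5*I*sqrt(3) (l(o) = sqrt(-42 - 33) = sqrt(-75) = 5*I*sqrt(3))
(l(-146) + 6085)*(-49512 + 6691) = (5*I*sqrt(3) + 6085)*(-49512 + 6691) = (6085 + 5*I*sqrt(3))*(-42821) = -260565785 - 214105*I*sqrt(3)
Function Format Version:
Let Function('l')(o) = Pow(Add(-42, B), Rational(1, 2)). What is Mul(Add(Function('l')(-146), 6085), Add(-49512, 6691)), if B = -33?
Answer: Add(-260565785, Mul(-214105, I, Pow(3, Rational(1, 2)))) ≈ Add(-2.6057e+8, Mul(-3.7084e+5, I))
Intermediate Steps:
Function('l')(o) = Mul(5, I, Pow(3, Rational(1, 2))) (Function('l')(o) = Pow(Add(-42, -33), Rational(1, 2)) = Pow(-75, Rational(1, 2)) = Mul(5, I, Pow(3, Rational(1, 2))))
Mul(Add(Function('l')(-146), 6085), Add(-49512, 6691)) = Mul(Add(Mul(5, I, Pow(3, Rational(1, 2))), 6085), Add(-49512, 6691)) = Mul(Add(6085, Mul(5, I, Pow(3, Rational(1, 2)))), -42821) = Add(-260565785, Mul(-214105, I, Pow(3, Rational(1, 2))))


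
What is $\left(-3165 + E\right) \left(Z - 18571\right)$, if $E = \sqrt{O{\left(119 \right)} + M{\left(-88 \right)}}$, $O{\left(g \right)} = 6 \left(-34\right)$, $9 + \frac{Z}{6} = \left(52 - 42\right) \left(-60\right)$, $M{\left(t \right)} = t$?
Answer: $70342125 - 44450 i \sqrt{73} \approx 7.0342 \cdot 10^{7} - 3.7978 \cdot 10^{5} i$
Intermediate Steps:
$Z = -3654$ ($Z = -54 + 6 \left(52 - 42\right) \left(-60\right) = -54 + 6 \cdot 10 \left(-60\right) = -54 + 6 \left(-600\right) = -54 - 3600 = -3654$)
$O{\left(g \right)} = -204$
$E = 2 i \sqrt{73}$ ($E = \sqrt{-204 - 88} = \sqrt{-292} = 2 i \sqrt{73} \approx 17.088 i$)
$\left(-3165 + E\right) \left(Z - 18571\right) = \left(-3165 + 2 i \sqrt{73}\right) \left(-3654 - 18571\right) = \left(-3165 + 2 i \sqrt{73}\right) \left(-22225\right) = 70342125 - 44450 i \sqrt{73}$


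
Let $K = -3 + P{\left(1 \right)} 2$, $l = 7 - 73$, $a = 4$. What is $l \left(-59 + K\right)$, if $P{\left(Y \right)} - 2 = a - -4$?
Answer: $2772$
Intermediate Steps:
$P{\left(Y \right)} = 10$ ($P{\left(Y \right)} = 2 + \left(4 - -4\right) = 2 + \left(4 + 4\right) = 2 + 8 = 10$)
$l = -66$
$K = 17$ ($K = -3 + 10 \cdot 2 = -3 + 20 = 17$)
$l \left(-59 + K\right) = - 66 \left(-59 + 17\right) = \left(-66\right) \left(-42\right) = 2772$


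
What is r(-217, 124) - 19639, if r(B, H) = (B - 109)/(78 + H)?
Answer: -1983702/101 ≈ -19641.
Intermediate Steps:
r(B, H) = (-109 + B)/(78 + H)
r(-217, 124) - 19639 = (-109 - 217)/(78 + 124) - 19639 = -326/202 - 19639 = (1/202)*(-326) - 19639 = -163/101 - 19639 = -1983702/101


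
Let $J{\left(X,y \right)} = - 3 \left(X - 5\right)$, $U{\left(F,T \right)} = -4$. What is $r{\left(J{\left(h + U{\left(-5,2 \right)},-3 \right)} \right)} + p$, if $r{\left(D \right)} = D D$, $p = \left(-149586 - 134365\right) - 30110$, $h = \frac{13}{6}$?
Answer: $- \frac{1254563}{4} \approx -3.1364 \cdot 10^{5}$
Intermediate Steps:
$h = \frac{13}{6}$ ($h = 13 \cdot \frac{1}{6} = \frac{13}{6} \approx 2.1667$)
$J{\left(X,y \right)} = 15 - 3 X$ ($J{\left(X,y \right)} = - 3 \left(-5 + X\right) = 15 - 3 X$)
$p = -314061$ ($p = -283951 - 30110 = -314061$)
$r{\left(D \right)} = D^{2}$
$r{\left(J{\left(h + U{\left(-5,2 \right)},-3 \right)} \right)} + p = \left(15 - 3 \left(\frac{13}{6} - 4\right)\right)^{2} - 314061 = \left(15 - - \frac{11}{2}\right)^{2} - 314061 = \left(15 + \frac{11}{2}\right)^{2} - 314061 = \left(\frac{41}{2}\right)^{2} - 314061 = \frac{1681}{4} - 314061 = - \frac{1254563}{4}$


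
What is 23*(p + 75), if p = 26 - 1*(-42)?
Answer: 3289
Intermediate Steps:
p = 68 (p = 26 + 42 = 68)
23*(p + 75) = 23*(68 + 75) = 23*143 = 3289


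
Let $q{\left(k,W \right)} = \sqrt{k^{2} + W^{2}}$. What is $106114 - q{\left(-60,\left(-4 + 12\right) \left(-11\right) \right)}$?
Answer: $106114 - 4 \sqrt{709} \approx 1.0601 \cdot 10^{5}$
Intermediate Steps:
$q{\left(k,W \right)} = \sqrt{W^{2} + k^{2}}$
$106114 - q{\left(-60,\left(-4 + 12\right) \left(-11\right) \right)} = 106114 - \sqrt{\left(\left(-4 + 12\right) \left(-11\right)\right)^{2} + \left(-60\right)^{2}} = 106114 - \sqrt{\left(8 \left(-11\right)\right)^{2} + 3600} = 106114 - \sqrt{\left(-88\right)^{2} + 3600} = 106114 - \sqrt{7744 + 3600} = 106114 - \sqrt{11344} = 106114 - 4 \sqrt{709}$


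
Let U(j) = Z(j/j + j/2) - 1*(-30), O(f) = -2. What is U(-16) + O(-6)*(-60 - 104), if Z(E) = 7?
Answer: 365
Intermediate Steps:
U(j) = 37 (U(j) = 7 - 1*(-30) = 7 + 30 = 37)
U(-16) + O(-6)*(-60 - 104) = 37 - 2*(-60 - 104) = 37 - 2*(-164) = 37 + 328 = 365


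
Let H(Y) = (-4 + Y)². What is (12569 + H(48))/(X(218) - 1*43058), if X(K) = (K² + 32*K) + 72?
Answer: 4835/3838 ≈ 1.2598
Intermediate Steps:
X(K) = 72 + K² + 32*K
(12569 + H(48))/(X(218) - 1*43058) = (12569 + (-4 + 48)²)/((72 + 218² + 32*218) - 1*43058) = (12569 + 44²)/((72 + 47524 + 6976) - 43058) = (12569 + 1936)/(54572 - 43058) = 14505/11514 = 14505*(1/11514) = 4835/3838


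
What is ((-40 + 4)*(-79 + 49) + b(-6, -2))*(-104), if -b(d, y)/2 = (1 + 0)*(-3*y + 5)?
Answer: -110032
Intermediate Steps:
b(d, y) = -10 + 6*y (b(d, y) = -2*(1 + 0)*(-3*y + 5) = -2*(5 - 3*y) = -10 + 6*y)
((-40 + 4)*(-79 + 49) + b(-6, -2))*(-104) = ((-40 + 4)*(-79 + 49) + (-10 + 6*(-2)))*(-104) = (-36*(-30) + (-10 - 12))*(-104) = (1080 - 22)*(-104) = 1058*(-104) = -110032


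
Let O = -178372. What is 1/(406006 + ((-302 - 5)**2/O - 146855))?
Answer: 178372/46225187923 ≈ 3.8588e-6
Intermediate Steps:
1/(406006 + ((-302 - 5)**2/O - 146855)) = 1/(406006 + ((-302 - 5)**2/(-178372) - 146855)) = 1/(406006 + ((-307)**2*(-1/178372) - 146855)) = 1/(406006 + (94249*(-1/178372) - 146855)) = 1/(406006 + (-94249/178372 - 146855)) = 1/(406006 - 26194914309/178372) = 1/(46225187923/178372) = 178372/46225187923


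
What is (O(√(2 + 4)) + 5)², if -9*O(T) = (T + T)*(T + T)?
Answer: 49/9 ≈ 5.4444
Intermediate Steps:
O(T) = -4*T²/9 (O(T) = -(T + T)*(T + T)/9 = -2*T*2*T/9 = -4*T²/9)
(O(√(2 + 4)) + 5)² = (-4*(√(2 + 4))²/9 + 5)² = (-4*(√6)²/9 + 5)² = (-4/9*6 + 5)² = (-8/3 + 5)² = (7/3)² = 49/9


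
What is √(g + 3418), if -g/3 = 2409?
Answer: I*√3809 ≈ 61.717*I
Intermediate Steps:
g = -7227 (g = -3*2409 = -7227)
√(g + 3418) = √(-7227 + 3418) = √(-3809) = I*√3809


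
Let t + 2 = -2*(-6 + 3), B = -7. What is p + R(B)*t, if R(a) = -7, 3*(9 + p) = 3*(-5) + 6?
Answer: -40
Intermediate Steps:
p = -12 (p = -9 + (3*(-5) + 6)/3 = -9 + (-15 + 6)/3 = -9 + (⅓)*(-9) = -9 - 3 = -12)
t = 4 (t = -2 - 2*(-6 + 3) = -2 - 2*(-3) = -2 + 6 = 4)
p + R(B)*t = -12 - 7*4 = -12 - 28 = -40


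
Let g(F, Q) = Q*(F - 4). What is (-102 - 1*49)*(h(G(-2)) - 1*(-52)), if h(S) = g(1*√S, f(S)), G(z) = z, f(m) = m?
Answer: -9060 + 302*I*√2 ≈ -9060.0 + 427.09*I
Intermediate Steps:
g(F, Q) = Q*(-4 + F)
h(S) = S*(-4 + √S) (h(S) = S*(-4 + 1*√S) = S*(-4 + √S))
(-102 - 1*49)*(h(G(-2)) - 1*(-52)) = (-102 - 1*49)*(-2*(-4 + √(-2)) - 1*(-52)) = (-102 - 49)*(-2*(-4 + I*√2) + 52) = -151*((8 - 2*I*√2) + 52) = -151*(60 - 2*I*√2) = -9060 + 302*I*√2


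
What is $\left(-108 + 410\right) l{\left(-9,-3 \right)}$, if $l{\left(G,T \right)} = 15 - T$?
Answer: $5436$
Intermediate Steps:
$\left(-108 + 410\right) l{\left(-9,-3 \right)} = \left(-108 + 410\right) \left(15 - -3\right) = 302 \left(15 + 3\right) = 302 \cdot 18 = 5436$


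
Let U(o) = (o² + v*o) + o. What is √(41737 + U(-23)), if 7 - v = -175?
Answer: √38057 ≈ 195.08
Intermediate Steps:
v = 182 (v = 7 - 1*(-175) = 7 + 175 = 182)
U(o) = o² + 183*o (U(o) = (o² + 182*o) + o = o² + 183*o)
√(41737 + U(-23)) = √(41737 - 23*(183 - 23)) = √(41737 - 23*160) = √(41737 - 3680) = √38057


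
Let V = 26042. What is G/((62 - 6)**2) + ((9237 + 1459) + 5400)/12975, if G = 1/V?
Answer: 1314523505327/1059638563200 ≈ 1.2405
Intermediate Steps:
G = 1/26042 ≈ 3.8399e-5
G/((62 - 6)**2) + ((9237 + 1459) + 5400)/12975 = 1/(26042*((62 - 6)**2)) + ((9237 + 1459) + 5400)/12975 = 1/(26042*(56**2)) + (10696 + 5400)*(1/12975) = (1/26042)/3136 + 16096*(1/12975) = (1/26042)*(1/3136) + 16096/12975 = 1/81667712 + 16096/12975 = 1314523505327/1059638563200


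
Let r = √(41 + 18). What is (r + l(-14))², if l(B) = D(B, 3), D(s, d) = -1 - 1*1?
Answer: (2 - √59)² ≈ 32.275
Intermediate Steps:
D(s, d) = -2 (D(s, d) = -1 - 1 = -2)
r = √59 ≈ 7.6811
l(B) = -2
(r + l(-14))² = (√59 - 2)² = (-2 + √59)²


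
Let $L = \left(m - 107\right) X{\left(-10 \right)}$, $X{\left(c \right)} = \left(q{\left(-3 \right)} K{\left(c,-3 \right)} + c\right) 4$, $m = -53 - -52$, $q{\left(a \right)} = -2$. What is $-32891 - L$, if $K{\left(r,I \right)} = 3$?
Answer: $-39803$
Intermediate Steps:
$m = -1$ ($m = -53 + 52 = -1$)
$X{\left(c \right)} = -24 + 4 c$ ($X{\left(c \right)} = \left(\left(-2\right) 3 + c\right) 4 = \left(-6 + c\right) 4 = -24 + 4 c$)
$L = 6912$ ($L = \left(-1 - 107\right) \left(-24 + 4 \left(-10\right)\right) = - 108 \left(-24 - 40\right) = \left(-108\right) \left(-64\right) = 6912$)
$-32891 - L = -32891 - 6912 = -39803$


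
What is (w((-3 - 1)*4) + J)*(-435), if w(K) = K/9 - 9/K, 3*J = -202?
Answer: 1431295/48 ≈ 29819.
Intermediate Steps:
J = -202/3 (J = (⅓)*(-202) = -202/3 ≈ -67.333)
w(K) = -9/K + K/9 (w(K) = K*(⅑) - 9/K = K/9 - 9/K = -9/K + K/9)
(w((-3 - 1)*4) + J)*(-435) = ((-9*1/(4*(-3 - 1)) + ((-3 - 1)*4)/9) - 202/3)*(-435) = ((-9/((-4*4)) + (-4*4)/9) - 202/3)*(-435) = ((-9/(-16) + (⅑)*(-16)) - 202/3)*(-435) = ((-9*(-1/16) - 16/9) - 202/3)*(-435) = ((9/16 - 16/9) - 202/3)*(-435) = (-175/144 - 202/3)*(-435) = -9871/144*(-435) = 1431295/48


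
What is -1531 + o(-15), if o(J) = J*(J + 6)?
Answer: -1396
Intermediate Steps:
o(J) = J*(6 + J)
-1531 + o(-15) = -1531 - 15*(6 - 15) = -1531 - 15*(-9) = -1531 + 135 = -1396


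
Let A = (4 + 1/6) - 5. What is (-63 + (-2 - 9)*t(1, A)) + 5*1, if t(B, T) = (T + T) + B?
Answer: -152/3 ≈ -50.667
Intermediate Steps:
A = -5/6 (A = (4 + 1/6) - 5 = 25/6 - 5 = -5/6 ≈ -0.83333)
t(B, T) = B + 2*T (t(B, T) = 2*T + B = B + 2*T)
(-63 + (-2 - 9)*t(1, A)) + 5*1 = (-63 + (-2 - 9)*(1 + 2*(-5/6))) + 5*1 = (-63 - 11*(1 - 5/3)) + 5 = (-63 - 11*(-2/3)) + 5 = (-63 + 22/3) + 5 = -167/3 + 5 = -152/3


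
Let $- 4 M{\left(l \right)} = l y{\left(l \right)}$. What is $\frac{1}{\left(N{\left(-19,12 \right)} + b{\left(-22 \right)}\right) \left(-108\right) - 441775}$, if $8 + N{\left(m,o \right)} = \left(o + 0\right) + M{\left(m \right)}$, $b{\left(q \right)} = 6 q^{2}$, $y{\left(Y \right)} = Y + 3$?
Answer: $- \frac{1}{747631} \approx -1.3376 \cdot 10^{-6}$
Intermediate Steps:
$y{\left(Y \right)} = 3 + Y$
$M{\left(l \right)} = - \frac{l \left(3 + l\right)}{4}$
$N{\left(m,o \right)} = -8 + o - \frac{m \left(3 + m\right)}{4}$ ($N{\left(m,o \right)} = -8 - \left(- o + \frac{m \left(3 + m\right)}{4}\right) = -8 + o - \frac{m \left(3 + m\right)}{4}$)
$\frac{1}{\left(N{\left(-19,12 \right)} + b{\left(-22 \right)}\right) \left(-108\right) - 441775} = \frac{1}{\left(\left(-8 + 12 - - \frac{19 \left(3 - 19\right)}{4}\right) + 6 \left(-22\right)^{2}\right) \left(-108\right) - 441775} = \frac{1}{\left(\left(-8 + 12 - \left(- \frac{19}{4}\right) \left(-16\right)\right) + 6 \cdot 484\right) \left(-108\right) - 441775} = \frac{1}{\left(\left(-8 + 12 - 76\right) + 2904\right) \left(-108\right) - 441775} = \frac{1}{\left(-72 + 2904\right) \left(-108\right) - 441775} = \frac{1}{2832 \left(-108\right) - 441775} = \frac{1}{-305856 - 441775} = \frac{1}{-747631} = - \frac{1}{747631}$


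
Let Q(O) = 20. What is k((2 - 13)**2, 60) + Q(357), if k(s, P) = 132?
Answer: 152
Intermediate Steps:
k((2 - 13)**2, 60) + Q(357) = 132 + 20 = 152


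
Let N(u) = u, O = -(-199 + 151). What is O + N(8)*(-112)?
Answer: -848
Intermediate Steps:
O = 48 (O = -1*(-48) = 48)
O + N(8)*(-112) = 48 + 8*(-112) = 48 - 896 = -848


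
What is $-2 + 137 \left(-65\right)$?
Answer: $-8907$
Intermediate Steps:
$-2 + 137 \left(-65\right) = -2 - 8905 = -8907$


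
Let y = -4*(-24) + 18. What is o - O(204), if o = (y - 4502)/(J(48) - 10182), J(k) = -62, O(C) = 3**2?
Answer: -21952/2561 ≈ -8.5717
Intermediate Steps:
O(C) = 9
y = 114 (y = 96 + 18 = 114)
o = 1097/2561 (o = (114 - 4502)/(-62 - 10182) = -4388/(-10244) = -4388*(-1/10244) = 1097/2561 ≈ 0.42835)
o - O(204) = 1097/2561 - 1*9 = 1097/2561 - 9 = -21952/2561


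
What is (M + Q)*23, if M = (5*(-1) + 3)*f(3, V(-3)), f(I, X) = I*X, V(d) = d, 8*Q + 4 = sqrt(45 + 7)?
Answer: 805/2 + 23*sqrt(13)/4 ≈ 423.23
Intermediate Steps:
Q = -1/2 + sqrt(13)/4 (Q = -1/2 + sqrt(45 + 7)/8 = -1/2 + sqrt(52)/8 = -1/2 + (2*sqrt(13))/8 = -1/2 + sqrt(13)/4 ≈ 0.40139)
M = 18 (M = (5*(-1) + 3)*(3*(-3)) = (-5 + 3)*(-9) = -2*(-9) = 18)
(M + Q)*23 = (18 + (-1/2 + sqrt(13)/4))*23 = (35/2 + sqrt(13)/4)*23 = 805/2 + 23*sqrt(13)/4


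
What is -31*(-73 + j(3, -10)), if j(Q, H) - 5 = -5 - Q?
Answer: 2356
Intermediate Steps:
j(Q, H) = -Q (j(Q, H) = 5 + (-5 - Q) = -Q)
-31*(-73 + j(3, -10)) = -31*(-73 - 1*3) = -31*(-73 - 3) = -31*(-76) = 2356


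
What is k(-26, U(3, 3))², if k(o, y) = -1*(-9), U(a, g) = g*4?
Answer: 81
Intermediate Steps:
U(a, g) = 4*g
k(o, y) = 9
k(-26, U(3, 3))² = 9² = 81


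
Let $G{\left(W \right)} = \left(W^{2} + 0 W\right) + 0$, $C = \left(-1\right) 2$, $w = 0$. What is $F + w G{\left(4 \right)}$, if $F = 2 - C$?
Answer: $4$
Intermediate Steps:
$C = -2$
$F = 4$ ($F = 2 - -2 = 2 + 2 = 4$)
$G{\left(W \right)} = W^{2}$ ($G{\left(W \right)} = \left(W^{2} + 0\right) + 0 = W^{2} + 0 = W^{2}$)
$F + w G{\left(4 \right)} = 4 + 0 \cdot 4^{2} = 4 + 0 \cdot 16 = 4 + 0 = 4$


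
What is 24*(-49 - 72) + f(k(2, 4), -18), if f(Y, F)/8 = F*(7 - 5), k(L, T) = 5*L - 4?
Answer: -3192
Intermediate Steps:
k(L, T) = -4 + 5*L
f(Y, F) = 16*F (f(Y, F) = 8*(F*(7 - 5)) = 8*(F*2) = 8*(2*F) = 16*F)
24*(-49 - 72) + f(k(2, 4), -18) = 24*(-49 - 72) + 16*(-18) = 24*(-121) - 288 = -2904 - 288 = -3192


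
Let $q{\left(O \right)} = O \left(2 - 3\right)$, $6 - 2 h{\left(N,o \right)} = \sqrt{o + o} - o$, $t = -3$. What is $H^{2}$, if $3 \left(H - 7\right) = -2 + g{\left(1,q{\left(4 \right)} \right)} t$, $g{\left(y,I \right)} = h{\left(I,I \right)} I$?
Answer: $\frac{673}{9} - \frac{248 i \sqrt{2}}{3} \approx 74.778 - 116.91 i$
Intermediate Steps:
$h{\left(N,o \right)} = 3 + \frac{o}{2} - \frac{\sqrt{2} \sqrt{o}}{2}$ ($h{\left(N,o \right)} = 3 - \frac{\sqrt{o + o} - o}{2} = 3 - \frac{\sqrt{2 o} - o}{2} = 3 - \frac{\sqrt{2} \sqrt{o} - o}{2} = 3 - \frac{- o + \sqrt{2} \sqrt{o}}{2} = 3 - \left(- \frac{o}{2} + \frac{\sqrt{2} \sqrt{o}}{2}\right) = 3 + \frac{o}{2} - \frac{\sqrt{2} \sqrt{o}}{2}$)
$q{\left(O \right)} = - O$ ($q{\left(O \right)} = O \left(2 - 3\right) = O \left(-1\right) = - O$)
$g{\left(y,I \right)} = I \left(3 + \frac{I}{2} - \frac{\sqrt{2} \sqrt{I}}{2}\right)$ ($g{\left(y,I \right)} = \left(3 + \frac{I}{2} - \frac{\sqrt{2} \sqrt{I}}{2}\right) I = I \left(3 + \frac{I}{2} - \frac{\sqrt{2} \sqrt{I}}{2}\right)$)
$H = \frac{31}{3} - 4 i \sqrt{2}$ ($H = 7 + \frac{-2 + \frac{\left(-1\right) 4 \left(6 - 4 - \sqrt{2} \sqrt{\left(-1\right) 4}\right)}{2} \left(-3\right)}{3} = 7 + \frac{-2 + \frac{1}{2} \left(-4\right) \left(6 - 4 - \sqrt{2} \sqrt{-4}\right) \left(-3\right)}{3} = 7 + \frac{-2 + \frac{1}{2} \left(-4\right) \left(6 - 4 - \sqrt{2} \cdot 2 i\right) \left(-3\right)}{3} = 7 + \frac{-2 + \frac{1}{2} \left(-4\right) \left(6 - 4 - 2 i \sqrt{2}\right) \left(-3\right)}{3} = 7 + \frac{-2 + \frac{1}{2} \left(-4\right) \left(2 - 2 i \sqrt{2}\right) \left(-3\right)}{3} = 7 + \frac{-2 + \left(-4 + 4 i \sqrt{2}\right) \left(-3\right)}{3} = 7 + \frac{-2 + \left(12 - 12 i \sqrt{2}\right)}{3} = 7 + \frac{10 - 12 i \sqrt{2}}{3} = 7 + \left(\frac{10}{3} - 4 i \sqrt{2}\right) = \frac{31}{3} - 4 i \sqrt{2} \approx 10.333 - 5.6569 i$)
$H^{2} = \left(\frac{31}{3} - 4 i \sqrt{2}\right)^{2}$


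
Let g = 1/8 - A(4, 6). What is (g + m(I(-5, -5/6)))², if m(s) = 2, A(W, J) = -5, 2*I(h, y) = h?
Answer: 3249/64 ≈ 50.766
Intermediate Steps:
I(h, y) = h/2
g = 41/8 (g = 1/8 - 1*(-5) = ⅛ + 5 = 41/8 ≈ 5.1250)
(g + m(I(-5, -5/6)))² = (41/8 + 2)² = (57/8)² = 3249/64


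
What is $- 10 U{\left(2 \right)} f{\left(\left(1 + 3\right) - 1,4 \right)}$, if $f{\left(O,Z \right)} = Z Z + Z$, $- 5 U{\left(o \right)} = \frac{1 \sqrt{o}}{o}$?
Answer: $20 \sqrt{2} \approx 28.284$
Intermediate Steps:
$U{\left(o \right)} = - \frac{1}{5 \sqrt{o}}$ ($U{\left(o \right)} = - \frac{1 \sqrt{o} \frac{1}{o}}{5} = - \frac{\sqrt{o} \frac{1}{o}}{5} = - \frac{1}{5 \sqrt{o}}$)
$f{\left(O,Z \right)} = Z + Z^{2}$ ($f{\left(O,Z \right)} = Z^{2} + Z = Z + Z^{2}$)
$- 10 U{\left(2 \right)} f{\left(\left(1 + 3\right) - 1,4 \right)} = - 10 \left(- \frac{1}{5 \sqrt{2}}\right) 4 \left(1 + 4\right) = - 10 \left(- \frac{\frac{1}{2} \sqrt{2}}{5}\right) 4 \cdot 5 = - 10 \left(- \frac{\sqrt{2}}{10}\right) 20 = \sqrt{2} \cdot 20 = 20 \sqrt{2}$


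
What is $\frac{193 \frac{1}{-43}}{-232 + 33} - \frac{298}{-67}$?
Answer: $\frac{2562917}{573319} \approx 4.4703$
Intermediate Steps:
$\frac{193 \frac{1}{-43}}{-232 + 33} - \frac{298}{-67} = \frac{193 \left(- \frac{1}{43}\right)}{-199} - - \frac{298}{67} = \left(- \frac{193}{43}\right) \left(- \frac{1}{199}\right) + \frac{298}{67} = \frac{193}{8557} + \frac{298}{67} = \frac{2562917}{573319}$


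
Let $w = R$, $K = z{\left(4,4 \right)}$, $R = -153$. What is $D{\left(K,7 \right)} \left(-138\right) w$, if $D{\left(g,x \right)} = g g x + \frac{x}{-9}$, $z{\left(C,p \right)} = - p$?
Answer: $2348346$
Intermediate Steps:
$K = -4$ ($K = \left(-1\right) 4 = -4$)
$D{\left(g,x \right)} = - \frac{x}{9} + x g^{2}$ ($D{\left(g,x \right)} = g^{2} x + x \left(- \frac{1}{9}\right) = x g^{2} - \frac{x}{9} = - \frac{x}{9} + x g^{2}$)
$w = -153$
$D{\left(K,7 \right)} \left(-138\right) w = 7 \left(- \frac{1}{9} + \left(-4\right)^{2}\right) \left(-138\right) \left(-153\right) = 7 \left(- \frac{1}{9} + 16\right) \left(-138\right) \left(-153\right) = 7 \cdot \frac{143}{9} \left(-138\right) \left(-153\right) = \frac{1001}{9} \left(-138\right) \left(-153\right) = \left(- \frac{46046}{3}\right) \left(-153\right) = 2348346$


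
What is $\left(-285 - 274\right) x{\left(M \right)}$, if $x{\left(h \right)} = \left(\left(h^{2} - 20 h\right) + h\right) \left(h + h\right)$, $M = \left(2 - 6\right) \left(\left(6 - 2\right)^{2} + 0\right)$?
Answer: $380084224$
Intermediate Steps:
$M = -64$ ($M = - 4 \left(4^{2} + 0\right) = - 4 \left(16 + 0\right) = \left(-4\right) 16 = -64$)
$x{\left(h \right)} = 2 h \left(h^{2} - 19 h\right)$ ($x{\left(h \right)} = \left(h^{2} - 19 h\right) 2 h = 2 h \left(h^{2} - 19 h\right)$)
$\left(-285 - 274\right) x{\left(M \right)} = \left(-285 - 274\right) 2 \left(-64\right)^{2} \left(-19 - 64\right) = - 559 \cdot 2 \cdot 4096 \left(-83\right) = \left(-559\right) \left(-679936\right) = 380084224$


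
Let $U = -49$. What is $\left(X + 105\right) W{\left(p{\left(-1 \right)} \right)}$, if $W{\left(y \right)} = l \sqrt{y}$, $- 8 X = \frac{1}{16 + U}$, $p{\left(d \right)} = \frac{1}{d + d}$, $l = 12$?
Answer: $\frac{27721 i \sqrt{2}}{44} \approx 890.99 i$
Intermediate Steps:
$p{\left(d \right)} = \frac{1}{2 d}$
$X = \frac{1}{264}$ ($X = - \frac{1}{8 \left(16 - 49\right)} = - \frac{1}{8 \left(-33\right)} = \left(- \frac{1}{8}\right) \left(- \frac{1}{33}\right) = \frac{1}{264} \approx 0.0037879$)
$W{\left(y \right)} = 12 \sqrt{y}$
$\left(X + 105\right) W{\left(p{\left(-1 \right)} \right)} = \left(\frac{1}{264} + 105\right) 12 \sqrt{\frac{1}{2 \left(-1\right)}} = \frac{27721 \cdot 12 \sqrt{\frac{1}{2} \left(-1\right)}}{264} = \frac{27721 \cdot 12 \sqrt{- \frac{1}{2}}}{264} = \frac{27721 \cdot 12 \frac{i \sqrt{2}}{2}}{264} = \frac{27721 \cdot 6 i \sqrt{2}}{264} = \frac{27721 i \sqrt{2}}{44}$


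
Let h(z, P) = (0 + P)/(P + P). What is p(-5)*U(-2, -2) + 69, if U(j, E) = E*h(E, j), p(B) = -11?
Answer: 80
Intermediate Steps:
h(z, P) = ½ (h(z, P) = P/((2*P)) = P*(1/(2*P)) = ½)
U(j, E) = E/2 (U(j, E) = E*(½) = E/2)
p(-5)*U(-2, -2) + 69 = -11*(-2)/2 + 69 = -11*(-1) + 69 = 11 + 69 = 80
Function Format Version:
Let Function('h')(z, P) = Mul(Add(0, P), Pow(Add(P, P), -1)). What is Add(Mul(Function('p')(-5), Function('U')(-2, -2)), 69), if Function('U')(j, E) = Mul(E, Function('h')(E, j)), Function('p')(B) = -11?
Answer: 80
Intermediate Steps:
Function('h')(z, P) = Rational(1, 2) (Function('h')(z, P) = Mul(P, Pow(Mul(2, P), -1)) = Mul(P, Mul(Rational(1, 2), Pow(P, -1))) = Rational(1, 2))
Function('U')(j, E) = Mul(Rational(1, 2), E) (Function('U')(j, E) = Mul(E, Rational(1, 2)) = Mul(Rational(1, 2), E))
Add(Mul(Function('p')(-5), Function('U')(-2, -2)), 69) = Add(Mul(-11, Mul(Rational(1, 2), -2)), 69) = Add(Mul(-11, -1), 69) = Add(11, 69) = 80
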